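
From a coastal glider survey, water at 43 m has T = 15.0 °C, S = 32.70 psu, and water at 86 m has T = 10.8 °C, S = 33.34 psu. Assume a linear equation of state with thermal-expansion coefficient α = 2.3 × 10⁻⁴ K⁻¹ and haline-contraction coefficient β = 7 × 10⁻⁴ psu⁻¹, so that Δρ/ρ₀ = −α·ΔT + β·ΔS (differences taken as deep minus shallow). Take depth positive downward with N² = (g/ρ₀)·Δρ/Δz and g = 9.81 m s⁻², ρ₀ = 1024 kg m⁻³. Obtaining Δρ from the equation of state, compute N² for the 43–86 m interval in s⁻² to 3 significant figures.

ΔT = -4.2 K, ΔS = +0.64 psu (deep − shallow).
Δρ/ρ₀ = −αΔT + βΔS = 9.66 × 10⁻⁴ + 4.48 × 10⁻⁴ = 1.414 × 10⁻³, so Δρ ≈ 1.448 kg m⁻³.
N² = (g/ρ₀)·Δρ/Δz = g·(Δρ/ρ₀)/Δz = 9.81 × 1.414 × 10⁻³ / 43 = 3.2259 × 10⁻⁴ s⁻² ≈ 3.23 × 10⁻⁴ s⁻².

3.23 × 10⁻⁴ s⁻²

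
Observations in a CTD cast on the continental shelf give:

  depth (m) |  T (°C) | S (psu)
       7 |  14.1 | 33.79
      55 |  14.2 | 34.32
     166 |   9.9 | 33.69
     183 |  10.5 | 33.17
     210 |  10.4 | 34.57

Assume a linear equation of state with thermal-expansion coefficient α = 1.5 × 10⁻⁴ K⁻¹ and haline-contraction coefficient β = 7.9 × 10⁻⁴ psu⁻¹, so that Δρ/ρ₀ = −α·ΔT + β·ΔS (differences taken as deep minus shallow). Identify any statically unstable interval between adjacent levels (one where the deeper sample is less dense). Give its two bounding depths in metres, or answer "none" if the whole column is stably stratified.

Evaluate Δρ/ρ₀ = −αΔT + βΔS across each adjacent pair:
  7–55 m: −αΔT+βΔS = −(1.5 × 10⁻⁴)(+0.1)+(7.9 × 10⁻⁴)(+0.53) = 4.0 × 10⁻⁴ → stable
  55–166 m: −αΔT+βΔS = −(1.5 × 10⁻⁴)(-4.3)+(7.9 × 10⁻⁴)(-0.63) = 1.5 × 10⁻⁴ → stable
  166–183 m: −αΔT+βΔS = −(1.5 × 10⁻⁴)(+0.6)+(7.9 × 10⁻⁴)(-0.52) = -5.0 × 10⁻⁴ → UNSTABLE
  183–210 m: −αΔT+βΔS = −(1.5 × 10⁻⁴)(-0.1)+(7.9 × 10⁻⁴)(+1.40) = 1.1 × 10⁻³ → stable
The 166–183 m interval has Δρ < 0: lighter water underlies denser water.

166–183 m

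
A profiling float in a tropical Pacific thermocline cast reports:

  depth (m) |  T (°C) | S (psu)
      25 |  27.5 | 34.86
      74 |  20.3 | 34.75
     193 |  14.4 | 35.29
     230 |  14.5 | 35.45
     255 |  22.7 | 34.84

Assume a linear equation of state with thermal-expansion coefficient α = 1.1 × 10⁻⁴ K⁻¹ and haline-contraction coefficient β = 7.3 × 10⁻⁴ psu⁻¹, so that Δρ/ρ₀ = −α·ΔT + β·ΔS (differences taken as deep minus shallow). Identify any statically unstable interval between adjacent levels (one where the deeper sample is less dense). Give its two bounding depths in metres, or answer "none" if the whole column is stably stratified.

Evaluate Δρ/ρ₀ = −αΔT + βΔS across each adjacent pair:
  25–74 m: −αΔT+βΔS = −(1.1 × 10⁻⁴)(-7.2)+(7.3 × 10⁻⁴)(-0.11) = 7.1 × 10⁻⁴ → stable
  74–193 m: −αΔT+βΔS = −(1.1 × 10⁻⁴)(-5.9)+(7.3 × 10⁻⁴)(+0.54) = 1.0 × 10⁻³ → stable
  193–230 m: −αΔT+βΔS = −(1.1 × 10⁻⁴)(+0.1)+(7.3 × 10⁻⁴)(+0.16) = 1.1 × 10⁻⁴ → stable
  230–255 m: −αΔT+βΔS = −(1.1 × 10⁻⁴)(+8.2)+(7.3 × 10⁻⁴)(-0.61) = -1.3 × 10⁻³ → UNSTABLE
The 230–255 m interval has Δρ < 0: lighter water underlies denser water.

230–255 m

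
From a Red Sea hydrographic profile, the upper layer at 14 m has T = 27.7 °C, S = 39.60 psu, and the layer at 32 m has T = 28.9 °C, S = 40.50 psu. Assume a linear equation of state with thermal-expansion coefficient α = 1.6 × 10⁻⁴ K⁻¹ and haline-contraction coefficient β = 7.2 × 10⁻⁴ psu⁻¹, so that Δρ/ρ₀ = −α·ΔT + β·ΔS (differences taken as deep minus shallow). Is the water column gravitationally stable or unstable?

ΔT = 28.9 − 27.7 = +1.2 K and ΔS = 40.50 − 39.60 = +0.90 psu (deep − shallow).
−αΔT = -1.92 × 10⁻⁴; βΔS = 6.48 × 10⁻⁴; sum Δρ/ρ₀ = 4.56 × 10⁻⁴.
Δρ/ρ₀ > 0, so Δρ > 0: deeper water is denser → statically stable.

stable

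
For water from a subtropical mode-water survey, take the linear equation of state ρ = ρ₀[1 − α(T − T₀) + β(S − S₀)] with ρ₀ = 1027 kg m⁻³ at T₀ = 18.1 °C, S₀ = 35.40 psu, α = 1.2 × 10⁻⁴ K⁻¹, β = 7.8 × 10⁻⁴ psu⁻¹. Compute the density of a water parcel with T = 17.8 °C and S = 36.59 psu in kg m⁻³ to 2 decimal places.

1027.99 kg m⁻³

T − T₀ = -0.3 K, S − S₀ = +1.19 psu.
Bracket = 1 − α·(-0.3) + β·(+1.19) = 1 + (9.642 × 10⁻⁴) = 1.0009642.
ρ = 1027 × 1.0009642 = 1027.99 kg m⁻³.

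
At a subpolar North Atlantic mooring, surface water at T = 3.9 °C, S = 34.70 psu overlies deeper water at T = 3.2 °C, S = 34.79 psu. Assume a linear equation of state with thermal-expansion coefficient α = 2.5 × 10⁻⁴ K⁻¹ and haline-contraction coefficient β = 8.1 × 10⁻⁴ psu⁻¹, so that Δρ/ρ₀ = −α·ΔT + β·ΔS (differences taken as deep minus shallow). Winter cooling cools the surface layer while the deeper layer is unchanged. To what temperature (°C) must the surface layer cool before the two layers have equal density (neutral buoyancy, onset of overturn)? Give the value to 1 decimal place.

Neutral buoyancy requires Δρ = 0, i.e. −α(T_deep − T_surf′) + β(S_deep − S_surf) = 0.
T_surf′ = T_deep − (β/α)·ΔS = 3.2 − (8.1 × 10⁻⁴/2.5 × 10⁻⁴)·(+0.09) = 2.908 °C.
Cooling required: 3.9 − (2.908) = 0.992 °C.

2.9 °C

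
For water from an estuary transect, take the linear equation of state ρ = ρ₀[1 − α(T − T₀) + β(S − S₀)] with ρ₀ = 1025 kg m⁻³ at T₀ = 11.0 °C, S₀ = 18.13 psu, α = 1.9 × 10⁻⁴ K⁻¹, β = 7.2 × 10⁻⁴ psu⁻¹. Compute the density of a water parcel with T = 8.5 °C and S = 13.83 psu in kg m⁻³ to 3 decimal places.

T − T₀ = -2.5 K, S − S₀ = -4.30 psu.
Bracket = 1 − α·(-2.5) + β·(-4.30) = 1 + (-2.621 × 10⁻³) = 0.9973790.
ρ = 1025 × 0.9973790 = 1022.313 kg m⁻³.

1022.313 kg m⁻³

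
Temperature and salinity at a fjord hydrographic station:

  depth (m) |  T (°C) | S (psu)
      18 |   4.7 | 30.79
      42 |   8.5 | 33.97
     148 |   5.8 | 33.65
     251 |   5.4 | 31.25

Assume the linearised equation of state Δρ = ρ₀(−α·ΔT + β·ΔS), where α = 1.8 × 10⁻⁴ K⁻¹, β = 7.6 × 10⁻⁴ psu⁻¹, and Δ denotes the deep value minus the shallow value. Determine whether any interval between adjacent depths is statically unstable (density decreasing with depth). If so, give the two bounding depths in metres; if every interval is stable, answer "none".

148–251 m

Evaluate Δρ/ρ₀ = −αΔT + βΔS across each adjacent pair:
  18–42 m: −αΔT+βΔS = −(1.8 × 10⁻⁴)(+3.8)+(7.6 × 10⁻⁴)(+3.18) = 1.7 × 10⁻³ → stable
  42–148 m: −αΔT+βΔS = −(1.8 × 10⁻⁴)(-2.7)+(7.6 × 10⁻⁴)(-0.32) = 2.4 × 10⁻⁴ → stable
  148–251 m: −αΔT+βΔS = −(1.8 × 10⁻⁴)(-0.4)+(7.6 × 10⁻⁴)(-2.40) = -1.8 × 10⁻³ → UNSTABLE
The 148–251 m interval has Δρ < 0: lighter water underlies denser water.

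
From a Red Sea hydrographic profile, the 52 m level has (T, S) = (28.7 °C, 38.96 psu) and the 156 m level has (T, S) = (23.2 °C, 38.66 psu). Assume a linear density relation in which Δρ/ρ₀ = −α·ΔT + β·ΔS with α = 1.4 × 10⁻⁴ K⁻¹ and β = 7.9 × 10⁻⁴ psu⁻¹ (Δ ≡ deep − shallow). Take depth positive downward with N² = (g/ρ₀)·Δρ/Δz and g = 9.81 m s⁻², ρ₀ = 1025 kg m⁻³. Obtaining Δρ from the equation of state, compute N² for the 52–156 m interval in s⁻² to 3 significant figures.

5.03 × 10⁻⁵ s⁻²

ΔT = -5.5 K, ΔS = -0.30 psu (deep − shallow).
Δρ/ρ₀ = −αΔT + βΔS = 7.70 × 10⁻⁴ − 2.37 × 10⁻⁴ = 5.33 × 10⁻⁴, so Δρ ≈ 0.5463 kg m⁻³.
N² = (g/ρ₀)·Δρ/Δz = g·(Δρ/ρ₀)/Δz = 9.81 × 5.33 × 10⁻⁴ / 104 = 5.0276 × 10⁻⁵ s⁻² ≈ 5.03 × 10⁻⁵ s⁻².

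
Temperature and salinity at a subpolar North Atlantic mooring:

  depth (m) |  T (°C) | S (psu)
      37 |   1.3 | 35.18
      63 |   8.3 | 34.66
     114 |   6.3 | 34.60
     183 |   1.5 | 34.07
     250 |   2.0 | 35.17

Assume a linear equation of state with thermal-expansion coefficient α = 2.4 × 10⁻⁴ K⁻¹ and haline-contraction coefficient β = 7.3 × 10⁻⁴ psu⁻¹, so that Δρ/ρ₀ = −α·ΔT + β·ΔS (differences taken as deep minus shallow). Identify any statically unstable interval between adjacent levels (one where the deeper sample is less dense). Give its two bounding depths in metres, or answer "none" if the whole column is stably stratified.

37–63 m

Evaluate Δρ/ρ₀ = −αΔT + βΔS across each adjacent pair:
  37–63 m: −αΔT+βΔS = −(2.4 × 10⁻⁴)(+7.0)+(7.3 × 10⁻⁴)(-0.52) = -2.1 × 10⁻³ → UNSTABLE
  63–114 m: −αΔT+βΔS = −(2.4 × 10⁻⁴)(-2.0)+(7.3 × 10⁻⁴)(-0.06) = 4.4 × 10⁻⁴ → stable
  114–183 m: −αΔT+βΔS = −(2.4 × 10⁻⁴)(-4.8)+(7.3 × 10⁻⁴)(-0.53) = 7.7 × 10⁻⁴ → stable
  183–250 m: −αΔT+βΔS = −(2.4 × 10⁻⁴)(+0.5)+(7.3 × 10⁻⁴)(+1.10) = 6.8 × 10⁻⁴ → stable
The 37–63 m interval has Δρ < 0: lighter water underlies denser water.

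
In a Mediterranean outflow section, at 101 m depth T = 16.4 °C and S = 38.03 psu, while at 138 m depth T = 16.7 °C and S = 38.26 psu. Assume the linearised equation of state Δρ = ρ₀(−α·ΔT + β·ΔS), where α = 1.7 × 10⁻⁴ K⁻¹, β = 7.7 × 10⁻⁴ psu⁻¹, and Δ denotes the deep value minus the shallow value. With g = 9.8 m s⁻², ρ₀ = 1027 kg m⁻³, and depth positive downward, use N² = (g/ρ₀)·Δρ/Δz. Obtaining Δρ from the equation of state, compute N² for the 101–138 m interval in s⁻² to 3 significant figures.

3.34 × 10⁻⁵ s⁻²

ΔT = +0.3 K, ΔS = +0.23 psu (deep − shallow).
Δρ/ρ₀ = −αΔT + βΔS = -5.10 × 10⁻⁵ + 1.771 × 10⁻⁴ = 1.261 × 10⁻⁴, so Δρ ≈ 0.1295 kg m⁻³.
N² = (g/ρ₀)·Δρ/Δz = g·(Δρ/ρ₀)/Δz = 9.8 × 1.261 × 10⁻⁴ / 37 = 3.3399 × 10⁻⁵ s⁻² ≈ 3.34 × 10⁻⁵ s⁻².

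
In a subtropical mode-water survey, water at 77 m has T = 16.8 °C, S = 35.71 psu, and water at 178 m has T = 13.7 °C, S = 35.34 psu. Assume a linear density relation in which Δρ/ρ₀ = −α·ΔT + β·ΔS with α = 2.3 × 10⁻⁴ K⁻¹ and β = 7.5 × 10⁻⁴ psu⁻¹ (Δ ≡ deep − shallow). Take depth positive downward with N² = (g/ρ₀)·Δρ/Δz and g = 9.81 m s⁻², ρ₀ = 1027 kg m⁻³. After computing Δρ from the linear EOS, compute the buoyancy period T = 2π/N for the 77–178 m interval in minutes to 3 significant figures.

ΔT = -3.1 K, ΔS = -0.37 psu (deep − shallow).
Δρ/ρ₀ = −αΔT + βΔS = 7.13 × 10⁻⁴ − 2.775 × 10⁻⁴ = 4.355 × 10⁻⁴, so Δρ ≈ 0.4473 kg m⁻³.
N² = (g/ρ₀)·Δρ/Δz = g·(Δρ/ρ₀)/Δz = 9.81 × 4.355 × 10⁻⁴ / 101 = 4.2300 × 10⁻⁵ s⁻².
N = √(4.2300 × 10⁻⁵) = 6.5038 × 10⁻³ rad s⁻¹ → T = 2π/N = 966.08 s = 16.101 min ≈ 16.1 min.

16.1 min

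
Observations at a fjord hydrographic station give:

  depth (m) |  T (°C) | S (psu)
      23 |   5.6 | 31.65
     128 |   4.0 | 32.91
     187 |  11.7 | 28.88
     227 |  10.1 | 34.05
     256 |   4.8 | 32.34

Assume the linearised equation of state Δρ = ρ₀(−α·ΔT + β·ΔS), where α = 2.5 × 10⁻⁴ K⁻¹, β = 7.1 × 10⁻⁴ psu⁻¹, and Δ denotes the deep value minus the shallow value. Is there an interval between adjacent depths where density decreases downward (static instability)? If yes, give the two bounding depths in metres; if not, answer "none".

128–187 m

Evaluate Δρ/ρ₀ = −αΔT + βΔS across each adjacent pair:
  23–128 m: −αΔT+βΔS = −(2.5 × 10⁻⁴)(-1.6)+(7.1 × 10⁻⁴)(+1.26) = 1.3 × 10⁻³ → stable
  128–187 m: −αΔT+βΔS = −(2.5 × 10⁻⁴)(+7.7)+(7.1 × 10⁻⁴)(-4.03) = -4.8 × 10⁻³ → UNSTABLE
  187–227 m: −αΔT+βΔS = −(2.5 × 10⁻⁴)(-1.6)+(7.1 × 10⁻⁴)(+5.17) = 4.1 × 10⁻³ → stable
  227–256 m: −αΔT+βΔS = −(2.5 × 10⁻⁴)(-5.3)+(7.1 × 10⁻⁴)(-1.71) = 1.1 × 10⁻⁴ → stable
The 128–187 m interval has Δρ < 0: lighter water underlies denser water.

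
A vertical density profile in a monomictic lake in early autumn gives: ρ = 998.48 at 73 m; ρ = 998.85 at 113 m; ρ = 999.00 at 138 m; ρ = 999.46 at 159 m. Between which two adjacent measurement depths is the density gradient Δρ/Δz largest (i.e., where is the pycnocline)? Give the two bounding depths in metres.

Compute the density gradient over each adjacent pair:
  73–113 m: Δρ/Δz = 0.37/40 = 9.2 × 10⁻³ kg m⁻⁴
  113–138 m: Δρ/Δz = 0.15/25 = 6.0 × 10⁻³ kg m⁻⁴
  138–159 m: Δρ/Δz = 0.46/21 = 0.022 kg m⁻⁴
The largest gradient is in the 138–159 m interval — the pycnocline.

138–159 m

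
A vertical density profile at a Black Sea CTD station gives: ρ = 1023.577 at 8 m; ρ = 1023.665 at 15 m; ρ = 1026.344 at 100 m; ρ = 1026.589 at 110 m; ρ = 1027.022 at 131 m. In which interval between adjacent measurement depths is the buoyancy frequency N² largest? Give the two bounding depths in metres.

Compute the density gradient over each adjacent pair:
  8–15 m: Δρ/Δz = 0.088/7 = 0.013 kg m⁻⁴
  15–100 m: Δρ/Δz = 2.679/85 = 0.032 kg m⁻⁴
  100–110 m: Δρ/Δz = 0.245/10 = 0.025 kg m⁻⁴
  110–131 m: Δρ/Δz = 0.433/21 = 0.021 kg m⁻⁴
The largest gradient is in the 15–100 m interval — the pycnocline.

15–100 m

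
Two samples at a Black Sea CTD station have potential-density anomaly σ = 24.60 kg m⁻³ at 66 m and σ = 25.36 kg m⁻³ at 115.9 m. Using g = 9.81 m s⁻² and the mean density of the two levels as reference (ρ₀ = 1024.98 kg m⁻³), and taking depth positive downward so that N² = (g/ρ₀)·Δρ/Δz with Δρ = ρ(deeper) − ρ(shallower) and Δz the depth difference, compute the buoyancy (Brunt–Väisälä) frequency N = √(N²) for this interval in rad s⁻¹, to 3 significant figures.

Δρ = 1025.36 − 1024.60 = 0.76 kg m⁻³ over Δz = 115.9 − 66 = 49.9 m.
N² = (9.81/1024.98) × (0.76/49.9) = 1.4577 × 10⁻⁴ s⁻².
N = √(1.4577 × 10⁻⁴) = 0.012074 rad s⁻¹ ≈ 0.0121 rad s⁻¹.

0.0121 rad s⁻¹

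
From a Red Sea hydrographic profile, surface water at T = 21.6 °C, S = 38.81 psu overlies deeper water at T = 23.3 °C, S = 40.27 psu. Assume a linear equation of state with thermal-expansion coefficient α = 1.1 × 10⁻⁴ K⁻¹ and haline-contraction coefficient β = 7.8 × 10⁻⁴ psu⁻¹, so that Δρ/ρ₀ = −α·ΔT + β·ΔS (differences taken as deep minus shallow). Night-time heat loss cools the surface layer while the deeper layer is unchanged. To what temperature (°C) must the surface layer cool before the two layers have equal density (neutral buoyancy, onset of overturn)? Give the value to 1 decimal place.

Neutral buoyancy requires Δρ = 0, i.e. −α(T_deep − T_surf′) + β(S_deep − S_surf) = 0.
T_surf′ = T_deep − (β/α)·ΔS = 23.3 − (7.8 × 10⁻⁴/1.1 × 10⁻⁴)·(+1.46) = 12.947 °C.
Cooling required: 21.6 − (12.947) = 8.653 °C.

12.9 °C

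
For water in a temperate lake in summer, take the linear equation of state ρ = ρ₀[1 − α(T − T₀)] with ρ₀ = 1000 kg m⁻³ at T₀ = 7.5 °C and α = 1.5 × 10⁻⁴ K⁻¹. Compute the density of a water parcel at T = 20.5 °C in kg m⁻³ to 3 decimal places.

998.050 kg m⁻³

T − T₀ = +13.0 K.
Bracket = 1 − α·(+13.0) = 1 + (-1.95 × 10⁻³) = 0.9980500.
ρ = 1000 × 0.9980500 = 998.050 kg m⁻³.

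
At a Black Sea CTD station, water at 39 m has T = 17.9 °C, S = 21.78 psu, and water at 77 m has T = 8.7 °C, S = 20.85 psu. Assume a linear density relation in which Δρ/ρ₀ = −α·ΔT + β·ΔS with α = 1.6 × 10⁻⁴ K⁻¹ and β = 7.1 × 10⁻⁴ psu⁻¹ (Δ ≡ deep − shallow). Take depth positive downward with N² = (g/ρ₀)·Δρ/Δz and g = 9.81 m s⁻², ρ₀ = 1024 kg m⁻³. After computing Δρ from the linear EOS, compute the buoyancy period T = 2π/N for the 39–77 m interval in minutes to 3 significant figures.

ΔT = -9.2 K, ΔS = -0.93 psu (deep − shallow).
Δρ/ρ₀ = −αΔT + βΔS = 1.472 × 10⁻³ − 6.603 × 10⁻⁴ = 8.117 × 10⁻⁴, so Δρ ≈ 0.8312 kg m⁻³.
N² = (g/ρ₀)·Δρ/Δz = g·(Δρ/ρ₀)/Δz = 9.81 × 8.117 × 10⁻⁴ / 38 = 2.0955 × 10⁻⁴ s⁻².
N = √(2.0955 × 10⁻⁴) = 0.014476 rad s⁻¹ → T = 2π/N = 434.04 s = 7.2340 min ≈ 7.23 min.

7.23 min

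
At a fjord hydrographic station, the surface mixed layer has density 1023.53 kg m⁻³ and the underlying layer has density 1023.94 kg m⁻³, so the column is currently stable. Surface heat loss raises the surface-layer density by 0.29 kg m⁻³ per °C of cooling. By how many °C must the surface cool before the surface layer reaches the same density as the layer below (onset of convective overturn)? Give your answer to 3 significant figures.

1.41 °C

Density deficit of the surface layer: 1023.94 − 1023.53 = 0.41 kg m⁻³.
Required change = 0.41 / 0.29 = 1.41 °C.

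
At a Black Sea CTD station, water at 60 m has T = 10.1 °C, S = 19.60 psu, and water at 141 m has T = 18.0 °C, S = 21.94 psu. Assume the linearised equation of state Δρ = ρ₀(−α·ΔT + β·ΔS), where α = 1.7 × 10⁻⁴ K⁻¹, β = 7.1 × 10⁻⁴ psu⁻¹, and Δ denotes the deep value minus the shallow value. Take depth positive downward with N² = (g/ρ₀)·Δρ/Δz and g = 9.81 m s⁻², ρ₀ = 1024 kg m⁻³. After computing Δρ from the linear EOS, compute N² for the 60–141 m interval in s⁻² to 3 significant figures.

ΔT = +7.9 K, ΔS = +2.34 psu (deep − shallow).
Δρ/ρ₀ = −αΔT + βΔS = -1.343 × 10⁻³ + 1.6614 × 10⁻³ = 3.184 × 10⁻⁴, so Δρ ≈ 0.3260 kg m⁻³.
N² = (g/ρ₀)·Δρ/Δz = g·(Δρ/ρ₀)/Δz = 9.81 × 3.184 × 10⁻⁴ / 81 = 3.8562 × 10⁻⁵ s⁻² ≈ 3.86 × 10⁻⁵ s⁻².

3.86 × 10⁻⁵ s⁻²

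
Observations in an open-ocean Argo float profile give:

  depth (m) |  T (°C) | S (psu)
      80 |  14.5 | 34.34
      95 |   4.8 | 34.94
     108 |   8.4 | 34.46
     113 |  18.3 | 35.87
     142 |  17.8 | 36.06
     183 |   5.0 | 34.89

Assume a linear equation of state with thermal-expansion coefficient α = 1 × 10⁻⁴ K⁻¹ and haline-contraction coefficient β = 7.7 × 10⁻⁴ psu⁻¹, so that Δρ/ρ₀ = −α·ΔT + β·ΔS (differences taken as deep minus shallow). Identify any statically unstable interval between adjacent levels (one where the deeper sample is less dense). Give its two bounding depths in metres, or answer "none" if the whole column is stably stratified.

95–108 m

Evaluate Δρ/ρ₀ = −αΔT + βΔS across each adjacent pair:
  80–95 m: −αΔT+βΔS = −(1 × 10⁻⁴)(-9.7)+(7.7 × 10⁻⁴)(+0.60) = 1.4 × 10⁻³ → stable
  95–108 m: −αΔT+βΔS = −(1 × 10⁻⁴)(+3.6)+(7.7 × 10⁻⁴)(-0.48) = -7.3 × 10⁻⁴ → UNSTABLE
  108–113 m: −αΔT+βΔS = −(1 × 10⁻⁴)(+9.9)+(7.7 × 10⁻⁴)(+1.41) = 9.6 × 10⁻⁵ → stable
  113–142 m: −αΔT+βΔS = −(1 × 10⁻⁴)(-0.5)+(7.7 × 10⁻⁴)(+0.19) = 2.0 × 10⁻⁴ → stable
  142–183 m: −αΔT+βΔS = −(1 × 10⁻⁴)(-12.8)+(7.7 × 10⁻⁴)(-1.17) = 3.8 × 10⁻⁴ → stable
The 95–108 m interval has Δρ < 0: lighter water underlies denser water.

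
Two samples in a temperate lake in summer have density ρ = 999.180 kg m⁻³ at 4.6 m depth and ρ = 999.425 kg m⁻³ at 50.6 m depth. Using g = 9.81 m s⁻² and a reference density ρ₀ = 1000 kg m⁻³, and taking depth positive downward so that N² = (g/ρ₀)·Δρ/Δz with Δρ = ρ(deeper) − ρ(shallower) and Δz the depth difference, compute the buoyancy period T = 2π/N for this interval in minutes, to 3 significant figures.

14.5 min

Δρ = 999.425 − 999.180 = 0.245 kg m⁻³ over Δz = 50.6 − 4.6 = 46 m.
N² = (9.81/1000) × (0.245/46) = 5.2249 × 10⁻⁵ s⁻².
N = √(5.2249 × 10⁻⁵) = 7.2283 × 10⁻³ rad s⁻¹, so T = 2π/N = 869.25 s = 14.488 min ≈ 14.5 min.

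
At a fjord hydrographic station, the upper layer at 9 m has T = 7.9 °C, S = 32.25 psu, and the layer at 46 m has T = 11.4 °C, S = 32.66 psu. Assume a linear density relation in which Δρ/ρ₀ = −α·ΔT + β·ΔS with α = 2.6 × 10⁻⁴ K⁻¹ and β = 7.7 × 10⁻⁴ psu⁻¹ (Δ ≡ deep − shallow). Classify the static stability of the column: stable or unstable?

unstable

ΔT = 11.4 − 7.9 = +3.5 K and ΔS = 32.66 − 32.25 = +0.41 psu (deep − shallow).
−αΔT = -9.10 × 10⁻⁴; βΔS = 3.157 × 10⁻⁴; sum Δρ/ρ₀ = -5.943 × 10⁻⁴.
Δρ/ρ₀ < 0, so Δρ < 0: deeper water is lighter → statically unstable; the column would overturn.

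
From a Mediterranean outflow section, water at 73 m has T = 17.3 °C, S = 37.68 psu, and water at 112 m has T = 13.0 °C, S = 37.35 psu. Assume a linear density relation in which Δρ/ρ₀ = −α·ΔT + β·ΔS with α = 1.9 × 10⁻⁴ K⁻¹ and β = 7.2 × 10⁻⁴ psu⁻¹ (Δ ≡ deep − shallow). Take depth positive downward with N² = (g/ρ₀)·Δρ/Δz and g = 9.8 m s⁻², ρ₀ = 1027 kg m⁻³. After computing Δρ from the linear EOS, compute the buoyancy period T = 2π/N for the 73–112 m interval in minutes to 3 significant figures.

ΔT = -4.3 K, ΔS = -0.33 psu (deep − shallow).
Δρ/ρ₀ = −αΔT + βΔS = 8.17 × 10⁻⁴ − 2.376 × 10⁻⁴ = 5.794 × 10⁻⁴, so Δρ ≈ 0.5950 kg m⁻³.
N² = (g/ρ₀)·Δρ/Δz = g·(Δρ/ρ₀)/Δz = 9.8 × 5.794 × 10⁻⁴ / 39 = 1.4559 × 10⁻⁴ s⁻².
N = √(1.4559 × 10⁻⁴) = 0.012066 rad s⁻¹ → T = 2π/N = 520.73 s = 8.6788 min ≈ 8.68 min.

8.68 min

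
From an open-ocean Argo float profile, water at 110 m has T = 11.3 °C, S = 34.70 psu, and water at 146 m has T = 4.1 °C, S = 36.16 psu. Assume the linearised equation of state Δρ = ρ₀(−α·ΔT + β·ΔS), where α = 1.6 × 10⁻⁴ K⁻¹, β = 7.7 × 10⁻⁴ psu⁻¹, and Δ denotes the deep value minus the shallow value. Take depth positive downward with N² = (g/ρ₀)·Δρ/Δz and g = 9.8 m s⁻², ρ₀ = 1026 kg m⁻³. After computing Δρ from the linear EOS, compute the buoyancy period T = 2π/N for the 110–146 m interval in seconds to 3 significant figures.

252 s

ΔT = -7.2 K, ΔS = +1.46 psu (deep − shallow).
Δρ/ρ₀ = −αΔT + βΔS = 1.152 × 10⁻³ + 1.1242 × 10⁻³ = 2.2762 × 10⁻³, so Δρ ≈ 2.335 kg m⁻³.
N² = (g/ρ₀)·Δρ/Δz = g·(Δρ/ρ₀)/Δz = 9.8 × 2.2762 × 10⁻³ / 36 = 6.1963 × 10⁻⁴ s⁻².
N = √(6.1963 × 10⁻⁴) = 0.024892 rad s⁻¹ → T = 2π/N = 252.42 s ≈ 252 s.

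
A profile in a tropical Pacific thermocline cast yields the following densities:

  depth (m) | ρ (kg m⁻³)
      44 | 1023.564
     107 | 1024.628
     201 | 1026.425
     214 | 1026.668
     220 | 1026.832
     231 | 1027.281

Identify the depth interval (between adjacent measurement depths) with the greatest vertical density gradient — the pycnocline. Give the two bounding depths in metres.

220–231 m

Compute the density gradient over each adjacent pair:
  44–107 m: Δρ/Δz = 1.064/63 = 0.017 kg m⁻⁴
  107–201 m: Δρ/Δz = 1.797/94 = 0.019 kg m⁻⁴
  201–214 m: Δρ/Δz = 0.243/13 = 0.019 kg m⁻⁴
  214–220 m: Δρ/Δz = 0.164/6 = 0.027 kg m⁻⁴
  220–231 m: Δρ/Δz = 0.449/11 = 0.041 kg m⁻⁴
The largest gradient is in the 220–231 m interval — the pycnocline.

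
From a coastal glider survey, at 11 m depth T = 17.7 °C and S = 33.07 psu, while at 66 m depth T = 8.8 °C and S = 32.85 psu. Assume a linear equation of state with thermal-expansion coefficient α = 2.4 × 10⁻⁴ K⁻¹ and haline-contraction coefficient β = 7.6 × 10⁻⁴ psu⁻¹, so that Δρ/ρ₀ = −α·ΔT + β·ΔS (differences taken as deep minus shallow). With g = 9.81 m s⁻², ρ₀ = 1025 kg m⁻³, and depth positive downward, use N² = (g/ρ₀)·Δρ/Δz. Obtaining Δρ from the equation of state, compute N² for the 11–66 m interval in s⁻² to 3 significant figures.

3.51 × 10⁻⁴ s⁻²

ΔT = -8.9 K, ΔS = -0.22 psu (deep − shallow).
Δρ/ρ₀ = −αΔT + βΔS = 2.136 × 10⁻³ − 1.672 × 10⁻⁴ = 1.9688 × 10⁻³, so Δρ ≈ 2.018 kg m⁻³.
N² = (g/ρ₀)·Δρ/Δz = g·(Δρ/ρ₀)/Δz = 9.81 × 1.9688 × 10⁻³ / 55 = 3.5116 × 10⁻⁴ s⁻² ≈ 3.51 × 10⁻⁴ s⁻².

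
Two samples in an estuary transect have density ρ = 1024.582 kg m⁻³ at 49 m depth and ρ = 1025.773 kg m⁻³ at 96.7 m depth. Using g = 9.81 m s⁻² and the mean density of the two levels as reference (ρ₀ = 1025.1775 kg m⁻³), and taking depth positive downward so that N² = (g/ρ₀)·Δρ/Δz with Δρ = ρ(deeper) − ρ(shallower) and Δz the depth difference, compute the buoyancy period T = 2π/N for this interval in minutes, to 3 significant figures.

Δρ = 1025.773 − 1024.582 = 1.191 kg m⁻³ over Δz = 96.7 − 49 = 47.7 m.
N² = (9.81/1025.1775) × (1.191/47.7) = 2.3893 × 10⁻⁴ s⁻².
N = √(2.3893 × 10⁻⁴) = 0.015457 rad s⁻¹, so T = 2π/N = 406.49 s = 6.7748 min ≈ 6.77 min.

6.77 min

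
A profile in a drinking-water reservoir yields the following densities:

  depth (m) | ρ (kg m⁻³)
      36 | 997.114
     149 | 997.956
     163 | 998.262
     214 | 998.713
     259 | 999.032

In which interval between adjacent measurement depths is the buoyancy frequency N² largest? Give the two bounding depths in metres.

Compute the density gradient over each adjacent pair:
  36–149 m: Δρ/Δz = 0.842/113 = 7.5 × 10⁻³ kg m⁻⁴
  149–163 m: Δρ/Δz = 0.306/14 = 0.022 kg m⁻⁴
  163–214 m: Δρ/Δz = 0.451/51 = 8.8 × 10⁻³ kg m⁻⁴
  214–259 m: Δρ/Δz = 0.319/45 = 7.1 × 10⁻³ kg m⁻⁴
The largest gradient is in the 149–163 m interval — the pycnocline.

149–163 m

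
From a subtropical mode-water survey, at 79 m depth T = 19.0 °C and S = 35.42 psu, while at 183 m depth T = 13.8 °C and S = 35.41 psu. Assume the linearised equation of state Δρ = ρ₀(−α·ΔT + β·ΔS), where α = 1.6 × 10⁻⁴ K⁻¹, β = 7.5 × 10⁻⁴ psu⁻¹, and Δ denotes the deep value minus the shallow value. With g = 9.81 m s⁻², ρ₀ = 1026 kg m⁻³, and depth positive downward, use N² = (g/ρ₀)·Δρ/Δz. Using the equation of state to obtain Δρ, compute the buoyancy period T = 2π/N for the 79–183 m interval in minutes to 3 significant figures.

11.9 min

ΔT = -5.2 K, ΔS = -0.01 psu (deep − shallow).
Δρ/ρ₀ = −αΔT + βΔS = 8.32 × 10⁻⁴ − 7.50 × 10⁻⁶ = 8.245 × 10⁻⁴, so Δρ ≈ 0.8459 kg m⁻³.
N² = (g/ρ₀)·Δρ/Δz = g·(Δρ/ρ₀)/Δz = 9.81 × 8.245 × 10⁻⁴ / 104 = 7.7773 × 10⁻⁵ s⁻².
N = √(7.7773 × 10⁻⁵) = 8.8189 × 10⁻³ rad s⁻¹ → T = 2π/N = 712.47 s = 11.875 min ≈ 11.9 min.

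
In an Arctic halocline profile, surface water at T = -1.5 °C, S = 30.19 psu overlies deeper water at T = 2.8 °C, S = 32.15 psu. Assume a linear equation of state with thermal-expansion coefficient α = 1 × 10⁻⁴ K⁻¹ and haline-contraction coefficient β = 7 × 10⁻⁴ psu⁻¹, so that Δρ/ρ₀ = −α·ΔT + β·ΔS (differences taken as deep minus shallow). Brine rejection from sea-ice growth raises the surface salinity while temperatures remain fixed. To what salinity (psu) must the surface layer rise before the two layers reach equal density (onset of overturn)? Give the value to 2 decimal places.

31.54 psu

Neutral buoyancy requires −α(T_deep − T_surf) + β(S_deep − S_surf′) = 0.
S_surf′ = S_deep − (α/β)·ΔT = 32.15 − (1 × 10⁻⁴/7 × 10⁻⁴)·(+4.3) = 31.5357 psu.
Increase required: 31.5357 − 30.19 = 1.3457 psu.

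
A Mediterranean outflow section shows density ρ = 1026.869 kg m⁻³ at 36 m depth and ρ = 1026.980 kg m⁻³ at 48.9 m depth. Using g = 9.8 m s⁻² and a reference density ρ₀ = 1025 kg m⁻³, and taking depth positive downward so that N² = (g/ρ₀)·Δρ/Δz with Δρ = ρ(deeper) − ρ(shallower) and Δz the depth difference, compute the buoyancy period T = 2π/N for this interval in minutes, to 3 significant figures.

11.5 min

Δρ = 1026.980 − 1026.869 = 0.111 kg m⁻³ over Δz = 48.9 − 36 = 12.9 m.
N² = (9.8/1025) × (0.111/12.9) = 8.2269 × 10⁻⁵ s⁻².
N = √(8.2269 × 10⁻⁵) = 9.0702 × 10⁻³ rad s⁻¹, so T = 2π/N = 692.73 s = 11.546 min ≈ 11.5 min.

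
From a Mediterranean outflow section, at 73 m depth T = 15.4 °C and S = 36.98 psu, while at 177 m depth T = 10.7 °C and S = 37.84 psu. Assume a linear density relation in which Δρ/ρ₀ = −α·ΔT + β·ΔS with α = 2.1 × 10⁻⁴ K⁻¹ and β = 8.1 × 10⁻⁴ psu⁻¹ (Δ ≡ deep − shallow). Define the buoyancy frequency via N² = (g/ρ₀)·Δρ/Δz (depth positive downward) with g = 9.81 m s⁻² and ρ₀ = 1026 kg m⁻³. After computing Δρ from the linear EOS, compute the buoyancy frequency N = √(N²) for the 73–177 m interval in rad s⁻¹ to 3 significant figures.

0.0126 rad s⁻¹

ΔT = -4.7 K, ΔS = +0.86 psu (deep − shallow).
Δρ/ρ₀ = −αΔT + βΔS = 9.87 × 10⁻⁴ + 6.966 × 10⁻⁴ = 1.6836 × 10⁻³, so Δρ ≈ 1.727 kg m⁻³.
N² = (g/ρ₀)·Δρ/Δz = g·(Δρ/ρ₀)/Δz = 9.81 × 1.6836 × 10⁻³ / 104 = 1.5881 × 10⁻⁴ s⁻².
N = √(1.5881 × 10⁻⁴) = 0.012602 rad s⁻¹ ≈ 0.0126 rad s⁻¹.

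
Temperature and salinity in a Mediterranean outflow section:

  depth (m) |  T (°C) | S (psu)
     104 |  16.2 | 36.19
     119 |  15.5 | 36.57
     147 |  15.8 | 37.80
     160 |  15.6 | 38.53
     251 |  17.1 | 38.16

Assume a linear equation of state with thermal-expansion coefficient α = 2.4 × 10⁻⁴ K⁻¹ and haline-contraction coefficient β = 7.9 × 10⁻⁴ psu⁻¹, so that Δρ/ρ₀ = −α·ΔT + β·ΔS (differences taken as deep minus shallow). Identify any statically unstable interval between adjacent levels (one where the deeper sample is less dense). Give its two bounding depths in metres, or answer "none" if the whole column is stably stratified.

Evaluate Δρ/ρ₀ = −αΔT + βΔS across each adjacent pair:
  104–119 m: −αΔT+βΔS = −(2.4 × 10⁻⁴)(-0.7)+(7.9 × 10⁻⁴)(+0.38) = 4.7 × 10⁻⁴ → stable
  119–147 m: −αΔT+βΔS = −(2.4 × 10⁻⁴)(+0.3)+(7.9 × 10⁻⁴)(+1.23) = 9.0 × 10⁻⁴ → stable
  147–160 m: −αΔT+βΔS = −(2.4 × 10⁻⁴)(-0.2)+(7.9 × 10⁻⁴)(+0.73) = 6.2 × 10⁻⁴ → stable
  160–251 m: −αΔT+βΔS = −(2.4 × 10⁻⁴)(+1.5)+(7.9 × 10⁻⁴)(-0.37) = -6.5 × 10⁻⁴ → UNSTABLE
The 160–251 m interval has Δρ < 0: lighter water underlies denser water.

160–251 m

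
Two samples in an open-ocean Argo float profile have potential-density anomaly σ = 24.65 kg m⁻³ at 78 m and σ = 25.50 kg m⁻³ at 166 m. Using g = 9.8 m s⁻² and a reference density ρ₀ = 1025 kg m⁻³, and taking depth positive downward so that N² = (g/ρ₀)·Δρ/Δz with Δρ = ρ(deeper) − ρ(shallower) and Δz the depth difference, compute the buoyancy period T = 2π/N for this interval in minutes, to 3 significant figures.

10.9 min

Δρ = 1025.50 − 1024.65 = 0.85 kg m⁻³ over Δz = 166 − 78 = 88 m.
N² = (9.8/1025) × (0.85/88) = 9.2350 × 10⁻⁵ s⁻².
N = √(9.2350 × 10⁻⁵) = 9.6099 × 10⁻³ rad s⁻¹, so T = 2π/N = 653.82 s = 10.897 min ≈ 10.9 min.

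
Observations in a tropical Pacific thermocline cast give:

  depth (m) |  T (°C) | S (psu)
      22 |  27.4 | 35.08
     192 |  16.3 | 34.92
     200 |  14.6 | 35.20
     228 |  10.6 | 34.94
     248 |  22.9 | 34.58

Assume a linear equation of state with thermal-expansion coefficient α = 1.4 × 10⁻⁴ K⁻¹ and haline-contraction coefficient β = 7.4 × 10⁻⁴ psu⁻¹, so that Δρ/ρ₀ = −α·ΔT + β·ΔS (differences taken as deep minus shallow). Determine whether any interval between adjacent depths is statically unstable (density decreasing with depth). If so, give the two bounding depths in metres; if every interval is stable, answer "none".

228–248 m

Evaluate Δρ/ρ₀ = −αΔT + βΔS across each adjacent pair:
  22–192 m: −αΔT+βΔS = −(1.4 × 10⁻⁴)(-11.1)+(7.4 × 10⁻⁴)(-0.16) = 1.4 × 10⁻³ → stable
  192–200 m: −αΔT+βΔS = −(1.4 × 10⁻⁴)(-1.7)+(7.4 × 10⁻⁴)(+0.28) = 4.5 × 10⁻⁴ → stable
  200–228 m: −αΔT+βΔS = −(1.4 × 10⁻⁴)(-4.0)+(7.4 × 10⁻⁴)(-0.26) = 3.7 × 10⁻⁴ → stable
  228–248 m: −αΔT+βΔS = −(1.4 × 10⁻⁴)(+12.3)+(7.4 × 10⁻⁴)(-0.36) = -2.0 × 10⁻³ → UNSTABLE
The 228–248 m interval has Δρ < 0: lighter water underlies denser water.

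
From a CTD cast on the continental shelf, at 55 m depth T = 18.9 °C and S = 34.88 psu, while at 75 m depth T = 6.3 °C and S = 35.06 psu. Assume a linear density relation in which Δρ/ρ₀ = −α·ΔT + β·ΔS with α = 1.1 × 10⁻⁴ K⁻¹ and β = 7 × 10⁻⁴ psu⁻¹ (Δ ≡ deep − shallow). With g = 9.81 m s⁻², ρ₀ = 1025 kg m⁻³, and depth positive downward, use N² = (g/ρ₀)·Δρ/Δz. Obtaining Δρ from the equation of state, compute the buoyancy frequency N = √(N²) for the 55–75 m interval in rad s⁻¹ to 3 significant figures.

ΔT = -12.6 K, ΔS = +0.18 psu (deep − shallow).
Δρ/ρ₀ = −αΔT + βΔS = 1.386 × 10⁻³ + 1.26 × 10⁻⁴ = 1.512 × 10⁻³, so Δρ ≈ 1.550 kg m⁻³.
N² = (g/ρ₀)·Δρ/Δz = g·(Δρ/ρ₀)/Δz = 9.81 × 1.512 × 10⁻³ / 20 = 7.4164 × 10⁻⁴ s⁻².
N = √(7.4164 × 10⁻⁴) = 0.027233 rad s⁻¹ ≈ 0.0272 rad s⁻¹.

0.0272 rad s⁻¹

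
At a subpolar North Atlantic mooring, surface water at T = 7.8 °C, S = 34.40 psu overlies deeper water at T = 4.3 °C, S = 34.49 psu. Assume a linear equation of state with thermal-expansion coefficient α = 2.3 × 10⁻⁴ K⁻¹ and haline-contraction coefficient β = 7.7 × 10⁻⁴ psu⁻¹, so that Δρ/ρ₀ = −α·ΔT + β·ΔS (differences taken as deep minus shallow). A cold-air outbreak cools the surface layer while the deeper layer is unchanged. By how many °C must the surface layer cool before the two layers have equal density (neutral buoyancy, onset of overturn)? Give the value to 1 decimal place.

Neutral buoyancy requires Δρ = 0, i.e. −α(T_deep − T_surf′) + β(S_deep − S_surf) = 0.
T_surf′ = T_deep − (β/α)·ΔS = 4.3 − (7.7 × 10⁻⁴/2.3 × 10⁻⁴)·(+0.09) = 3.999 °C.
Cooling required: 7.8 − (3.999) = 3.801 °C.

3.8 °C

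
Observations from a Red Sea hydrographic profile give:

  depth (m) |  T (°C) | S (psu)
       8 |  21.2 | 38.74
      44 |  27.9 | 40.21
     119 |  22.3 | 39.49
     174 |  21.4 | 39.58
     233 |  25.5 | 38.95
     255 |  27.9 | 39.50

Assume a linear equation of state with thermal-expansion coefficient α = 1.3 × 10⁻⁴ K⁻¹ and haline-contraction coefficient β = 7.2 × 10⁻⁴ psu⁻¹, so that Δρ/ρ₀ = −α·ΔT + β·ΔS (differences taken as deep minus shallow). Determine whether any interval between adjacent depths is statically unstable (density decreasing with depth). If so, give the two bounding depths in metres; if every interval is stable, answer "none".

174–233 m

Evaluate Δρ/ρ₀ = −αΔT + βΔS across each adjacent pair:
  8–44 m: −αΔT+βΔS = −(1.3 × 10⁻⁴)(+6.7)+(7.2 × 10⁻⁴)(+1.47) = 1.9 × 10⁻⁴ → stable
  44–119 m: −αΔT+βΔS = −(1.3 × 10⁻⁴)(-5.6)+(7.2 × 10⁻⁴)(-0.72) = 2.1 × 10⁻⁴ → stable
  119–174 m: −αΔT+βΔS = −(1.3 × 10⁻⁴)(-0.9)+(7.2 × 10⁻⁴)(+0.09) = 1.8 × 10⁻⁴ → stable
  174–233 m: −αΔT+βΔS = −(1.3 × 10⁻⁴)(+4.1)+(7.2 × 10⁻⁴)(-0.63) = -9.9 × 10⁻⁴ → UNSTABLE
  233–255 m: −αΔT+βΔS = −(1.3 × 10⁻⁴)(+2.4)+(7.2 × 10⁻⁴)(+0.55) = 8.4 × 10⁻⁵ → stable
The 174–233 m interval has Δρ < 0: lighter water underlies denser water.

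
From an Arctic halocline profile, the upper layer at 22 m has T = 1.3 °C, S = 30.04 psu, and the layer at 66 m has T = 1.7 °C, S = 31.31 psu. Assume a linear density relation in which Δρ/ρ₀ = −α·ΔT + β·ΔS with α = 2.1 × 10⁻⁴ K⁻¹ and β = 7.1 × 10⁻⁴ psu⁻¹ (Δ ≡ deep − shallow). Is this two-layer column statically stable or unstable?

ΔT = 1.7 − 1.3 = +0.4 K and ΔS = 31.31 − 30.04 = +1.27 psu (deep − shallow).
−αΔT = -8.40 × 10⁻⁵; βΔS = 9.017 × 10⁻⁴; sum Δρ/ρ₀ = 8.177 × 10⁻⁴.
Δρ/ρ₀ > 0, so Δρ > 0: deeper water is denser → statically stable.

stable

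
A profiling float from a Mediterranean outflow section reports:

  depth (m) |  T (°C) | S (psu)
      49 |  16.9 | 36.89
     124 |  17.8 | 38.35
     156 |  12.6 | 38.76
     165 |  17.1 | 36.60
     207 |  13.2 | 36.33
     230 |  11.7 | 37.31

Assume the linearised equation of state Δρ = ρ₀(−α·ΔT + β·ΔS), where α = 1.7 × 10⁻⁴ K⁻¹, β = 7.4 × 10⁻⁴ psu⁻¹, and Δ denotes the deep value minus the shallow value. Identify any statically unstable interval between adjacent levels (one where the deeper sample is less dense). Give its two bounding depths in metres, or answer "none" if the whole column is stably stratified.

156–165 m

Evaluate Δρ/ρ₀ = −αΔT + βΔS across each adjacent pair:
  49–124 m: −αΔT+βΔS = −(1.7 × 10⁻⁴)(+0.9)+(7.4 × 10⁻⁴)(+1.46) = 9.3 × 10⁻⁴ → stable
  124–156 m: −αΔT+βΔS = −(1.7 × 10⁻⁴)(-5.2)+(7.4 × 10⁻⁴)(+0.41) = 1.2 × 10⁻³ → stable
  156–165 m: −αΔT+βΔS = −(1.7 × 10⁻⁴)(+4.5)+(7.4 × 10⁻⁴)(-2.16) = -2.4 × 10⁻³ → UNSTABLE
  165–207 m: −αΔT+βΔS = −(1.7 × 10⁻⁴)(-3.9)+(7.4 × 10⁻⁴)(-0.27) = 4.6 × 10⁻⁴ → stable
  207–230 m: −αΔT+βΔS = −(1.7 × 10⁻⁴)(-1.5)+(7.4 × 10⁻⁴)(+0.98) = 9.8 × 10⁻⁴ → stable
The 156–165 m interval has Δρ < 0: lighter water underlies denser water.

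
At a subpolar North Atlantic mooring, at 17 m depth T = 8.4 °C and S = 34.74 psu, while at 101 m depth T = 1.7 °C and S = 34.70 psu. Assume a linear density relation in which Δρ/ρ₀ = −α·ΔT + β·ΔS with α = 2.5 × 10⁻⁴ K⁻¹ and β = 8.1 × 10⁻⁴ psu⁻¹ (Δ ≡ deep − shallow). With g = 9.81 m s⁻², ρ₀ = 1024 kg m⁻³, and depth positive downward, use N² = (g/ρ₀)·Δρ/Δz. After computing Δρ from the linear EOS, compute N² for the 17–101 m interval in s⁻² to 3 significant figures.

1.92 × 10⁻⁴ s⁻²

ΔT = -6.7 K, ΔS = -0.04 psu (deep − shallow).
Δρ/ρ₀ = −αΔT + βΔS = 1.675 × 10⁻³ − 3.24 × 10⁻⁵ = 1.6426 × 10⁻³, so Δρ ≈ 1.682 kg m⁻³.
N² = (g/ρ₀)·Δρ/Δz = g·(Δρ/ρ₀)/Δz = 9.81 × 1.6426 × 10⁻³ / 84 = 1.9183 × 10⁻⁴ s⁻² ≈ 1.92 × 10⁻⁴ s⁻².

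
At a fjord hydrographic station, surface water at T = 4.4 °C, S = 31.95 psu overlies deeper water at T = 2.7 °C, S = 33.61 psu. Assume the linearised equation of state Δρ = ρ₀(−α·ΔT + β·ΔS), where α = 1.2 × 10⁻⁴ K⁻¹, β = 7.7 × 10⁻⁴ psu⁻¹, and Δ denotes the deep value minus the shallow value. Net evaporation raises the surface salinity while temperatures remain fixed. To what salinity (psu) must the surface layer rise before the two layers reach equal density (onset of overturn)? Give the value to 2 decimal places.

Neutral buoyancy requires −α(T_deep − T_surf) + β(S_deep − S_surf′) = 0.
S_surf′ = S_deep − (α/β)·ΔT = 33.61 − (1.2 × 10⁻⁴/7.7 × 10⁻⁴)·(-1.7) = 33.8749 psu.
Increase required: 33.8749 − 31.95 = 1.9249 psu.

33.87 psu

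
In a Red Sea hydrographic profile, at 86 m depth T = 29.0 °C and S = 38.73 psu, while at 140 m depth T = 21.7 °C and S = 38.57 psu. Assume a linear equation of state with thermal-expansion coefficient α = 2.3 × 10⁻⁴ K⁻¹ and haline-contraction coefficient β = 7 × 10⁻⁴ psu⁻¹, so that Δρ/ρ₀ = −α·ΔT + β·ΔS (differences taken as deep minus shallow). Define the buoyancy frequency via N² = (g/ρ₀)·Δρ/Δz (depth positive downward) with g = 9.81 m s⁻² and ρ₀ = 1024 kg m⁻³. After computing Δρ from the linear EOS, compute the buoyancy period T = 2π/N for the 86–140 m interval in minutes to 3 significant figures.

6.21 min

ΔT = -7.3 K, ΔS = -0.16 psu (deep − shallow).
Δρ/ρ₀ = −αΔT + βΔS = 1.679 × 10⁻³ − 1.12 × 10⁻⁴ = 1.567 × 10⁻³, so Δρ ≈ 1.605 kg m⁻³.
N² = (g/ρ₀)·Δρ/Δz = g·(Δρ/ρ₀)/Δz = 9.81 × 1.567 × 10⁻³ / 54 = 2.8467 × 10⁻⁴ s⁻².
N = √(2.8467 × 10⁻⁴) = 0.016872 rad s⁻¹ → T = 2π/N = 372.40 s = 6.2067 min ≈ 6.21 min.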